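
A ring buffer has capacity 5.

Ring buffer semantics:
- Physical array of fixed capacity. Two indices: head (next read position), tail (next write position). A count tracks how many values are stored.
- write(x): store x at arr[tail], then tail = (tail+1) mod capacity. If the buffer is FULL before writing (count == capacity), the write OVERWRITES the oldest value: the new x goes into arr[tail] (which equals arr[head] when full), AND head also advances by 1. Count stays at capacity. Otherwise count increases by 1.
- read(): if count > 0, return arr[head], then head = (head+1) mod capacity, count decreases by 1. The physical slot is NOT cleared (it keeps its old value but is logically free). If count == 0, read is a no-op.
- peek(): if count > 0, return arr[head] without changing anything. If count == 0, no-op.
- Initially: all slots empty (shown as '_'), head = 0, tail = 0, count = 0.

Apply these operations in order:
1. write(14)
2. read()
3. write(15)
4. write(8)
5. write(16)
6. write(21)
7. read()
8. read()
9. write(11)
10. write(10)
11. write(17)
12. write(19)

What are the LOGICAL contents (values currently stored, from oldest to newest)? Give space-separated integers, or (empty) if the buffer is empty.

Answer: 21 11 10 17 19

Derivation:
After op 1 (write(14)): arr=[14 _ _ _ _] head=0 tail=1 count=1
After op 2 (read()): arr=[14 _ _ _ _] head=1 tail=1 count=0
After op 3 (write(15)): arr=[14 15 _ _ _] head=1 tail=2 count=1
After op 4 (write(8)): arr=[14 15 8 _ _] head=1 tail=3 count=2
After op 5 (write(16)): arr=[14 15 8 16 _] head=1 tail=4 count=3
After op 6 (write(21)): arr=[14 15 8 16 21] head=1 tail=0 count=4
After op 7 (read()): arr=[14 15 8 16 21] head=2 tail=0 count=3
After op 8 (read()): arr=[14 15 8 16 21] head=3 tail=0 count=2
After op 9 (write(11)): arr=[11 15 8 16 21] head=3 tail=1 count=3
After op 10 (write(10)): arr=[11 10 8 16 21] head=3 tail=2 count=4
After op 11 (write(17)): arr=[11 10 17 16 21] head=3 tail=3 count=5
After op 12 (write(19)): arr=[11 10 17 19 21] head=4 tail=4 count=5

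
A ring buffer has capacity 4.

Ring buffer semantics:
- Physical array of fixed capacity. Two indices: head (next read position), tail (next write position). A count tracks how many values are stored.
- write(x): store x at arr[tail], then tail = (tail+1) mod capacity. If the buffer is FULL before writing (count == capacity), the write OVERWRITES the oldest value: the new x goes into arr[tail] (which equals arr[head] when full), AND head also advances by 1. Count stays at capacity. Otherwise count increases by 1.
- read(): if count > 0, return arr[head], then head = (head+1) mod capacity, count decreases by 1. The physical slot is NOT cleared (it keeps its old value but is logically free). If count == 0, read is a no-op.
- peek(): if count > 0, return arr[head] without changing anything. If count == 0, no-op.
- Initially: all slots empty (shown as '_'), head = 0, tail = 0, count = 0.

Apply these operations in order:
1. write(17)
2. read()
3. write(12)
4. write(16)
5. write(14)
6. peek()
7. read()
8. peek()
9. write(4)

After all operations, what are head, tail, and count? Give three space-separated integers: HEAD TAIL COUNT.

After op 1 (write(17)): arr=[17 _ _ _] head=0 tail=1 count=1
After op 2 (read()): arr=[17 _ _ _] head=1 tail=1 count=0
After op 3 (write(12)): arr=[17 12 _ _] head=1 tail=2 count=1
After op 4 (write(16)): arr=[17 12 16 _] head=1 tail=3 count=2
After op 5 (write(14)): arr=[17 12 16 14] head=1 tail=0 count=3
After op 6 (peek()): arr=[17 12 16 14] head=1 tail=0 count=3
After op 7 (read()): arr=[17 12 16 14] head=2 tail=0 count=2
After op 8 (peek()): arr=[17 12 16 14] head=2 tail=0 count=2
After op 9 (write(4)): arr=[4 12 16 14] head=2 tail=1 count=3

Answer: 2 1 3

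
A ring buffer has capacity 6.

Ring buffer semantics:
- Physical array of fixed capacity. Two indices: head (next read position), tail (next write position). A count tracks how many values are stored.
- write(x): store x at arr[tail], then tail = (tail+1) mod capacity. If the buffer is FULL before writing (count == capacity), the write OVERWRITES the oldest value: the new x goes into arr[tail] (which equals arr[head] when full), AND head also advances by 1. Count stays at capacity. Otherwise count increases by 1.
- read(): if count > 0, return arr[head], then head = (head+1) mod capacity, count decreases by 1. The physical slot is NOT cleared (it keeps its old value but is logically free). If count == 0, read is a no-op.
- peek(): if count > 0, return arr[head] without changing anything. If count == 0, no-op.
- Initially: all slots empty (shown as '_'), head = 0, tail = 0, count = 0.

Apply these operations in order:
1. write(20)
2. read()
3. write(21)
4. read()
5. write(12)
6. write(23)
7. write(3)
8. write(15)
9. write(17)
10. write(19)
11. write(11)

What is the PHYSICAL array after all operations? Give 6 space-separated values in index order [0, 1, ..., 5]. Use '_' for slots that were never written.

After op 1 (write(20)): arr=[20 _ _ _ _ _] head=0 tail=1 count=1
After op 2 (read()): arr=[20 _ _ _ _ _] head=1 tail=1 count=0
After op 3 (write(21)): arr=[20 21 _ _ _ _] head=1 tail=2 count=1
After op 4 (read()): arr=[20 21 _ _ _ _] head=2 tail=2 count=0
After op 5 (write(12)): arr=[20 21 12 _ _ _] head=2 tail=3 count=1
After op 6 (write(23)): arr=[20 21 12 23 _ _] head=2 tail=4 count=2
After op 7 (write(3)): arr=[20 21 12 23 3 _] head=2 tail=5 count=3
After op 8 (write(15)): arr=[20 21 12 23 3 15] head=2 tail=0 count=4
After op 9 (write(17)): arr=[17 21 12 23 3 15] head=2 tail=1 count=5
After op 10 (write(19)): arr=[17 19 12 23 3 15] head=2 tail=2 count=6
After op 11 (write(11)): arr=[17 19 11 23 3 15] head=3 tail=3 count=6

Answer: 17 19 11 23 3 15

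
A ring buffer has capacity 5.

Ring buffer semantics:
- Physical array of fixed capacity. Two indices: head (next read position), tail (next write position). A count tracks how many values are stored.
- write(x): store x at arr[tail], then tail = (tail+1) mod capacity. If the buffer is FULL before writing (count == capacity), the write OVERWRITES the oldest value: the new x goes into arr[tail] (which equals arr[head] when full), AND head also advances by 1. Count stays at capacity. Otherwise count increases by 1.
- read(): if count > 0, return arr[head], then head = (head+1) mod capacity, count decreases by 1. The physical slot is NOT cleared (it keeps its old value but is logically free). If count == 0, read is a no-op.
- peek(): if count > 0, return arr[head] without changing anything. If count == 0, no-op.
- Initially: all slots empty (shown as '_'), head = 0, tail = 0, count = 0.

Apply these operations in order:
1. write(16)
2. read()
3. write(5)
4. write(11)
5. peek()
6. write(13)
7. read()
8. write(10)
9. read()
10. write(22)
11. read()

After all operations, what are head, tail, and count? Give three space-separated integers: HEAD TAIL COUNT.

After op 1 (write(16)): arr=[16 _ _ _ _] head=0 tail=1 count=1
After op 2 (read()): arr=[16 _ _ _ _] head=1 tail=1 count=0
After op 3 (write(5)): arr=[16 5 _ _ _] head=1 tail=2 count=1
After op 4 (write(11)): arr=[16 5 11 _ _] head=1 tail=3 count=2
After op 5 (peek()): arr=[16 5 11 _ _] head=1 tail=3 count=2
After op 6 (write(13)): arr=[16 5 11 13 _] head=1 tail=4 count=3
After op 7 (read()): arr=[16 5 11 13 _] head=2 tail=4 count=2
After op 8 (write(10)): arr=[16 5 11 13 10] head=2 tail=0 count=3
After op 9 (read()): arr=[16 5 11 13 10] head=3 tail=0 count=2
After op 10 (write(22)): arr=[22 5 11 13 10] head=3 tail=1 count=3
After op 11 (read()): arr=[22 5 11 13 10] head=4 tail=1 count=2

Answer: 4 1 2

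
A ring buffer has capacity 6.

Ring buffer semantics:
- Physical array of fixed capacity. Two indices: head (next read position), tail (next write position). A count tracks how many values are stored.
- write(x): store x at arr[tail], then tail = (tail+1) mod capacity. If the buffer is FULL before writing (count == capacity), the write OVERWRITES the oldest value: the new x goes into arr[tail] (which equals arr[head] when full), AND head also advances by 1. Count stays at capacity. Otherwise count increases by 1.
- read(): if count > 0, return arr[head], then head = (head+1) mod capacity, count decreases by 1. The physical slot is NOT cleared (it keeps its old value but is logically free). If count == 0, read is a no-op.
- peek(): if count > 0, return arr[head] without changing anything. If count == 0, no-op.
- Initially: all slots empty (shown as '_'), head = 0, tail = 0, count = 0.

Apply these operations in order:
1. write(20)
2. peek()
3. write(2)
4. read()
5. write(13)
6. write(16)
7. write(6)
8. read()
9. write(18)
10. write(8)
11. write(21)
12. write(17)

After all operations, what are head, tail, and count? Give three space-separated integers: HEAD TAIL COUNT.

After op 1 (write(20)): arr=[20 _ _ _ _ _] head=0 tail=1 count=1
After op 2 (peek()): arr=[20 _ _ _ _ _] head=0 tail=1 count=1
After op 3 (write(2)): arr=[20 2 _ _ _ _] head=0 tail=2 count=2
After op 4 (read()): arr=[20 2 _ _ _ _] head=1 tail=2 count=1
After op 5 (write(13)): arr=[20 2 13 _ _ _] head=1 tail=3 count=2
After op 6 (write(16)): arr=[20 2 13 16 _ _] head=1 tail=4 count=3
After op 7 (write(6)): arr=[20 2 13 16 6 _] head=1 tail=5 count=4
After op 8 (read()): arr=[20 2 13 16 6 _] head=2 tail=5 count=3
After op 9 (write(18)): arr=[20 2 13 16 6 18] head=2 tail=0 count=4
After op 10 (write(8)): arr=[8 2 13 16 6 18] head=2 tail=1 count=5
After op 11 (write(21)): arr=[8 21 13 16 6 18] head=2 tail=2 count=6
After op 12 (write(17)): arr=[8 21 17 16 6 18] head=3 tail=3 count=6

Answer: 3 3 6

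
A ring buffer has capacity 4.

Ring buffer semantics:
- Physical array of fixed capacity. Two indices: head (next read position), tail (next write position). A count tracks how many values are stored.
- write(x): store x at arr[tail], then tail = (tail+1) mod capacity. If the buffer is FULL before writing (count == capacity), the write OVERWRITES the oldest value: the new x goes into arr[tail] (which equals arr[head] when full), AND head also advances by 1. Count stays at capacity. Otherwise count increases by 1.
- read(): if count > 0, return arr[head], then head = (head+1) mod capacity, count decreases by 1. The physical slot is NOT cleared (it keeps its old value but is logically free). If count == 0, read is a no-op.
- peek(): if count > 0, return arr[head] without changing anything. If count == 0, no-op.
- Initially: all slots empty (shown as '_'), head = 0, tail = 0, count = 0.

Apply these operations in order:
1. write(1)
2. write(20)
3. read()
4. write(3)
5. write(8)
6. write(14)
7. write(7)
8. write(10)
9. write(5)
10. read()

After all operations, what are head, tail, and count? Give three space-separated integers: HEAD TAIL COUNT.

After op 1 (write(1)): arr=[1 _ _ _] head=0 tail=1 count=1
After op 2 (write(20)): arr=[1 20 _ _] head=0 tail=2 count=2
After op 3 (read()): arr=[1 20 _ _] head=1 tail=2 count=1
After op 4 (write(3)): arr=[1 20 3 _] head=1 tail=3 count=2
After op 5 (write(8)): arr=[1 20 3 8] head=1 tail=0 count=3
After op 6 (write(14)): arr=[14 20 3 8] head=1 tail=1 count=4
After op 7 (write(7)): arr=[14 7 3 8] head=2 tail=2 count=4
After op 8 (write(10)): arr=[14 7 10 8] head=3 tail=3 count=4
After op 9 (write(5)): arr=[14 7 10 5] head=0 tail=0 count=4
After op 10 (read()): arr=[14 7 10 5] head=1 tail=0 count=3

Answer: 1 0 3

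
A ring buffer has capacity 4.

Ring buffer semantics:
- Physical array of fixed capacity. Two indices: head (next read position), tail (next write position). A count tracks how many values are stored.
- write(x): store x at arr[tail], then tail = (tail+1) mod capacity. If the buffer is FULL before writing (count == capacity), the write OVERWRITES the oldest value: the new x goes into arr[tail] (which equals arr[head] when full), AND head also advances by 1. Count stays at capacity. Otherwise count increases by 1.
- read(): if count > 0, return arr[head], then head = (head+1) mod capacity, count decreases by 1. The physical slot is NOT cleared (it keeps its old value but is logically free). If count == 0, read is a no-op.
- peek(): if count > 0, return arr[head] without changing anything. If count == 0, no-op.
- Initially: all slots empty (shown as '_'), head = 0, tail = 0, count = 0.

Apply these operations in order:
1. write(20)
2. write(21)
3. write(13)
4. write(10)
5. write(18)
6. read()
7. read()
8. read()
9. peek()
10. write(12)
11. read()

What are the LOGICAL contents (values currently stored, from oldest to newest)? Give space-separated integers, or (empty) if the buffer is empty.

Answer: 12

Derivation:
After op 1 (write(20)): arr=[20 _ _ _] head=0 tail=1 count=1
After op 2 (write(21)): arr=[20 21 _ _] head=0 tail=2 count=2
After op 3 (write(13)): arr=[20 21 13 _] head=0 tail=3 count=3
After op 4 (write(10)): arr=[20 21 13 10] head=0 tail=0 count=4
After op 5 (write(18)): arr=[18 21 13 10] head=1 tail=1 count=4
After op 6 (read()): arr=[18 21 13 10] head=2 tail=1 count=3
After op 7 (read()): arr=[18 21 13 10] head=3 tail=1 count=2
After op 8 (read()): arr=[18 21 13 10] head=0 tail=1 count=1
After op 9 (peek()): arr=[18 21 13 10] head=0 tail=1 count=1
After op 10 (write(12)): arr=[18 12 13 10] head=0 tail=2 count=2
After op 11 (read()): arr=[18 12 13 10] head=1 tail=2 count=1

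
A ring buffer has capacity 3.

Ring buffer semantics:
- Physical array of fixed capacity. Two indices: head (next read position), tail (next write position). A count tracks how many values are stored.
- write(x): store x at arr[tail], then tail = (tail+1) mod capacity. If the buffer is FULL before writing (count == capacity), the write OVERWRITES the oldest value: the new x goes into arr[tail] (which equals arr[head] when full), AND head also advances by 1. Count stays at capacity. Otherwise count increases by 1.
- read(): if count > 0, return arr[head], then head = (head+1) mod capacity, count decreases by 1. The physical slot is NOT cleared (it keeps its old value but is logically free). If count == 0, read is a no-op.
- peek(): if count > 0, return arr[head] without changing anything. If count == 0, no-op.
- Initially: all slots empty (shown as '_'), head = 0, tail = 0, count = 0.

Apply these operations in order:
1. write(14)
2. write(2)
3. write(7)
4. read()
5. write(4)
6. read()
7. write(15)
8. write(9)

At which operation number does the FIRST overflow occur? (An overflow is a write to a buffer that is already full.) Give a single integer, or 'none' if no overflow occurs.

Answer: 8

Derivation:
After op 1 (write(14)): arr=[14 _ _] head=0 tail=1 count=1
After op 2 (write(2)): arr=[14 2 _] head=0 tail=2 count=2
After op 3 (write(7)): arr=[14 2 7] head=0 tail=0 count=3
After op 4 (read()): arr=[14 2 7] head=1 tail=0 count=2
After op 5 (write(4)): arr=[4 2 7] head=1 tail=1 count=3
After op 6 (read()): arr=[4 2 7] head=2 tail=1 count=2
After op 7 (write(15)): arr=[4 15 7] head=2 tail=2 count=3
After op 8 (write(9)): arr=[4 15 9] head=0 tail=0 count=3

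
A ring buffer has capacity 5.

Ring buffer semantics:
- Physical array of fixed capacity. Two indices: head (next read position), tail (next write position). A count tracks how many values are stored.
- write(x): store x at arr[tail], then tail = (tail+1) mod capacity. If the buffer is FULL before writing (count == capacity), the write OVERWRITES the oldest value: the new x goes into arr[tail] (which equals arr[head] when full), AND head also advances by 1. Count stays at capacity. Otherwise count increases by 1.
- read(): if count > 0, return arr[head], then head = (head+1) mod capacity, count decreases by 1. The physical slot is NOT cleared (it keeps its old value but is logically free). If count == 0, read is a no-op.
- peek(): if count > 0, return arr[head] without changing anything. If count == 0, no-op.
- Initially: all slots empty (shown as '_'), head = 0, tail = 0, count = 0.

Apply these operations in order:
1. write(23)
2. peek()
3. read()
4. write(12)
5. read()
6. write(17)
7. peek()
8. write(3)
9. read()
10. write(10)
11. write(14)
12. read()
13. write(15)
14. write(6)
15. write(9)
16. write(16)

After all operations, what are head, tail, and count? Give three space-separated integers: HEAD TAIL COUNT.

Answer: 0 0 5

Derivation:
After op 1 (write(23)): arr=[23 _ _ _ _] head=0 tail=1 count=1
After op 2 (peek()): arr=[23 _ _ _ _] head=0 tail=1 count=1
After op 3 (read()): arr=[23 _ _ _ _] head=1 tail=1 count=0
After op 4 (write(12)): arr=[23 12 _ _ _] head=1 tail=2 count=1
After op 5 (read()): arr=[23 12 _ _ _] head=2 tail=2 count=0
After op 6 (write(17)): arr=[23 12 17 _ _] head=2 tail=3 count=1
After op 7 (peek()): arr=[23 12 17 _ _] head=2 tail=3 count=1
After op 8 (write(3)): arr=[23 12 17 3 _] head=2 tail=4 count=2
After op 9 (read()): arr=[23 12 17 3 _] head=3 tail=4 count=1
After op 10 (write(10)): arr=[23 12 17 3 10] head=3 tail=0 count=2
After op 11 (write(14)): arr=[14 12 17 3 10] head=3 tail=1 count=3
After op 12 (read()): arr=[14 12 17 3 10] head=4 tail=1 count=2
After op 13 (write(15)): arr=[14 15 17 3 10] head=4 tail=2 count=3
After op 14 (write(6)): arr=[14 15 6 3 10] head=4 tail=3 count=4
After op 15 (write(9)): arr=[14 15 6 9 10] head=4 tail=4 count=5
After op 16 (write(16)): arr=[14 15 6 9 16] head=0 tail=0 count=5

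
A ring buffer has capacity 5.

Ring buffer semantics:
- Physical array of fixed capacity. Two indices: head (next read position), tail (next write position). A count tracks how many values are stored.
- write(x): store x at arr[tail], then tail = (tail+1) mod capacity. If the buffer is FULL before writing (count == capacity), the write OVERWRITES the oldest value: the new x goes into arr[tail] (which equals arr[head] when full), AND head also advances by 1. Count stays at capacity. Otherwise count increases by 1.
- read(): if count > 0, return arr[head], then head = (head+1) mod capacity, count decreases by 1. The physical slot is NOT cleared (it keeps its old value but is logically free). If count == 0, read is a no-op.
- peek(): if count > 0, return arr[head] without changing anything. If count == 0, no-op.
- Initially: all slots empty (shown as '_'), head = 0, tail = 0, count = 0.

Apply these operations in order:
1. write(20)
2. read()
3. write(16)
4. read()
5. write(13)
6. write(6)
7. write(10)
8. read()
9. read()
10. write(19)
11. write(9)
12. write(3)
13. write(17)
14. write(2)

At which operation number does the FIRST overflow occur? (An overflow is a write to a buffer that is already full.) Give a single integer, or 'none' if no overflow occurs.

Answer: 14

Derivation:
After op 1 (write(20)): arr=[20 _ _ _ _] head=0 tail=1 count=1
After op 2 (read()): arr=[20 _ _ _ _] head=1 tail=1 count=0
After op 3 (write(16)): arr=[20 16 _ _ _] head=1 tail=2 count=1
After op 4 (read()): arr=[20 16 _ _ _] head=2 tail=2 count=0
After op 5 (write(13)): arr=[20 16 13 _ _] head=2 tail=3 count=1
After op 6 (write(6)): arr=[20 16 13 6 _] head=2 tail=4 count=2
After op 7 (write(10)): arr=[20 16 13 6 10] head=2 tail=0 count=3
After op 8 (read()): arr=[20 16 13 6 10] head=3 tail=0 count=2
After op 9 (read()): arr=[20 16 13 6 10] head=4 tail=0 count=1
After op 10 (write(19)): arr=[19 16 13 6 10] head=4 tail=1 count=2
After op 11 (write(9)): arr=[19 9 13 6 10] head=4 tail=2 count=3
After op 12 (write(3)): arr=[19 9 3 6 10] head=4 tail=3 count=4
After op 13 (write(17)): arr=[19 9 3 17 10] head=4 tail=4 count=5
After op 14 (write(2)): arr=[19 9 3 17 2] head=0 tail=0 count=5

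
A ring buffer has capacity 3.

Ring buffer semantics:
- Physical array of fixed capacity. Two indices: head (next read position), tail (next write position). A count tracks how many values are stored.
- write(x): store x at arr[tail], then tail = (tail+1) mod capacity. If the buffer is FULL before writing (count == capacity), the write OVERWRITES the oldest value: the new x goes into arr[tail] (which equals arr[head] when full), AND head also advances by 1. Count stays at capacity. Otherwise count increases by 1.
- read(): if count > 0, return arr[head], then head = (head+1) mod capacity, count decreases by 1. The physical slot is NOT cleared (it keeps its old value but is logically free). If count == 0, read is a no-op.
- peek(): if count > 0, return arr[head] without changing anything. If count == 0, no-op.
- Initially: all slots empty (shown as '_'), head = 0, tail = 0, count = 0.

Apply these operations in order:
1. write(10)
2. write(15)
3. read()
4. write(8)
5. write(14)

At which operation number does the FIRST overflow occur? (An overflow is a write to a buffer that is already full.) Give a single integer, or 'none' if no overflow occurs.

Answer: none

Derivation:
After op 1 (write(10)): arr=[10 _ _] head=0 tail=1 count=1
After op 2 (write(15)): arr=[10 15 _] head=0 tail=2 count=2
After op 3 (read()): arr=[10 15 _] head=1 tail=2 count=1
After op 4 (write(8)): arr=[10 15 8] head=1 tail=0 count=2
After op 5 (write(14)): arr=[14 15 8] head=1 tail=1 count=3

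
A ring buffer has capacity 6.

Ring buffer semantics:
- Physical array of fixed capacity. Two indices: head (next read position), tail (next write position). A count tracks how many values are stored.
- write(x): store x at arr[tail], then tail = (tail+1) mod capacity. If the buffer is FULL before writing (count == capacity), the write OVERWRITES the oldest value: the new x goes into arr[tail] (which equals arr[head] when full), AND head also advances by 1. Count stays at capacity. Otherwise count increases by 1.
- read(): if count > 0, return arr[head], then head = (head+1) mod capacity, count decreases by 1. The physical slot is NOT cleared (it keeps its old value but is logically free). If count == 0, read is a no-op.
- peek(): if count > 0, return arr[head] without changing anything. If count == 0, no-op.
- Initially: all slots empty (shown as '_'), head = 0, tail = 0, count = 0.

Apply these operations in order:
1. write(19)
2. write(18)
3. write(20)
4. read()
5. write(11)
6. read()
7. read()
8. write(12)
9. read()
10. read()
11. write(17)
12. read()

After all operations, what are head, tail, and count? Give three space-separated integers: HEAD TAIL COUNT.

After op 1 (write(19)): arr=[19 _ _ _ _ _] head=0 tail=1 count=1
After op 2 (write(18)): arr=[19 18 _ _ _ _] head=0 tail=2 count=2
After op 3 (write(20)): arr=[19 18 20 _ _ _] head=0 tail=3 count=3
After op 4 (read()): arr=[19 18 20 _ _ _] head=1 tail=3 count=2
After op 5 (write(11)): arr=[19 18 20 11 _ _] head=1 tail=4 count=3
After op 6 (read()): arr=[19 18 20 11 _ _] head=2 tail=4 count=2
After op 7 (read()): arr=[19 18 20 11 _ _] head=3 tail=4 count=1
After op 8 (write(12)): arr=[19 18 20 11 12 _] head=3 tail=5 count=2
After op 9 (read()): arr=[19 18 20 11 12 _] head=4 tail=5 count=1
After op 10 (read()): arr=[19 18 20 11 12 _] head=5 tail=5 count=0
After op 11 (write(17)): arr=[19 18 20 11 12 17] head=5 tail=0 count=1
After op 12 (read()): arr=[19 18 20 11 12 17] head=0 tail=0 count=0

Answer: 0 0 0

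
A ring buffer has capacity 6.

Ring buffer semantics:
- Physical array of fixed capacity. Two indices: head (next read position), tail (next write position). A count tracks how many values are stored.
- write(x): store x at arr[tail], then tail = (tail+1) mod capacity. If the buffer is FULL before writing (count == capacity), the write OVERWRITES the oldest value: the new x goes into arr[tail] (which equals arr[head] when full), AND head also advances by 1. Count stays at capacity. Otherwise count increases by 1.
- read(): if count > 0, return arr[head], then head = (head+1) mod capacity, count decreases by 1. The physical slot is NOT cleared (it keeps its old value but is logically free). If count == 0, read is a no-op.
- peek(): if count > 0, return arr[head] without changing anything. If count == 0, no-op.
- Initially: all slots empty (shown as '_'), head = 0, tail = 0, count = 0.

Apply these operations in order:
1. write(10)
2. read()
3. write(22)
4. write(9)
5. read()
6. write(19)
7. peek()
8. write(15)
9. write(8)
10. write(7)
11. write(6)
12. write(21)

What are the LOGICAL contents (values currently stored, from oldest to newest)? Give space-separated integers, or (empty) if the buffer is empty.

After op 1 (write(10)): arr=[10 _ _ _ _ _] head=0 tail=1 count=1
After op 2 (read()): arr=[10 _ _ _ _ _] head=1 tail=1 count=0
After op 3 (write(22)): arr=[10 22 _ _ _ _] head=1 tail=2 count=1
After op 4 (write(9)): arr=[10 22 9 _ _ _] head=1 tail=3 count=2
After op 5 (read()): arr=[10 22 9 _ _ _] head=2 tail=3 count=1
After op 6 (write(19)): arr=[10 22 9 19 _ _] head=2 tail=4 count=2
After op 7 (peek()): arr=[10 22 9 19 _ _] head=2 tail=4 count=2
After op 8 (write(15)): arr=[10 22 9 19 15 _] head=2 tail=5 count=3
After op 9 (write(8)): arr=[10 22 9 19 15 8] head=2 tail=0 count=4
After op 10 (write(7)): arr=[7 22 9 19 15 8] head=2 tail=1 count=5
After op 11 (write(6)): arr=[7 6 9 19 15 8] head=2 tail=2 count=6
After op 12 (write(21)): arr=[7 6 21 19 15 8] head=3 tail=3 count=6

Answer: 19 15 8 7 6 21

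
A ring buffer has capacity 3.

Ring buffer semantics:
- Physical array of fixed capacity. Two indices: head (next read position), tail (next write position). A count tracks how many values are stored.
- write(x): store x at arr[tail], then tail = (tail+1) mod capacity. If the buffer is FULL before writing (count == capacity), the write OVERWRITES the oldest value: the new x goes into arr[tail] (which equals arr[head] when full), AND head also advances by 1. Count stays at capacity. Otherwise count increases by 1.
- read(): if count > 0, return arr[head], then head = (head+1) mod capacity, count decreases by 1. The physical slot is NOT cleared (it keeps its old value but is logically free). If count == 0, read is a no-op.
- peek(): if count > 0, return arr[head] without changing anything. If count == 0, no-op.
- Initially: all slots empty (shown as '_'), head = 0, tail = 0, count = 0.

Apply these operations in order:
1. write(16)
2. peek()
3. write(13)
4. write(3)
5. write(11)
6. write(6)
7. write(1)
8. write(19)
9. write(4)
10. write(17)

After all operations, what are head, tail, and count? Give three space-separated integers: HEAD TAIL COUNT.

Answer: 0 0 3

Derivation:
After op 1 (write(16)): arr=[16 _ _] head=0 tail=1 count=1
After op 2 (peek()): arr=[16 _ _] head=0 tail=1 count=1
After op 3 (write(13)): arr=[16 13 _] head=0 tail=2 count=2
After op 4 (write(3)): arr=[16 13 3] head=0 tail=0 count=3
After op 5 (write(11)): arr=[11 13 3] head=1 tail=1 count=3
After op 6 (write(6)): arr=[11 6 3] head=2 tail=2 count=3
After op 7 (write(1)): arr=[11 6 1] head=0 tail=0 count=3
After op 8 (write(19)): arr=[19 6 1] head=1 tail=1 count=3
After op 9 (write(4)): arr=[19 4 1] head=2 tail=2 count=3
After op 10 (write(17)): arr=[19 4 17] head=0 tail=0 count=3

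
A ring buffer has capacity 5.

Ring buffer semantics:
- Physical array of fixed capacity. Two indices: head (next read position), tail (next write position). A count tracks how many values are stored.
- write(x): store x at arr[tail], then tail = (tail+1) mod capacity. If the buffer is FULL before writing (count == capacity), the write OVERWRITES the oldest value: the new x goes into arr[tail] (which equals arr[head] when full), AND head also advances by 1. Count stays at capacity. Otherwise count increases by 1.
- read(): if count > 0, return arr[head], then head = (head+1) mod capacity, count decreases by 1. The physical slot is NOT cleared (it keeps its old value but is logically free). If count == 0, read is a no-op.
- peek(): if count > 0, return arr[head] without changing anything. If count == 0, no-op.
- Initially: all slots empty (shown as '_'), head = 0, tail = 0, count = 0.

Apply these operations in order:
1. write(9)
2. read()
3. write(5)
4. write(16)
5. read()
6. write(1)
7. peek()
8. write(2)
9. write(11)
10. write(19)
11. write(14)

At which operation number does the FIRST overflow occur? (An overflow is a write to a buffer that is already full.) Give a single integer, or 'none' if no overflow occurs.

Answer: 11

Derivation:
After op 1 (write(9)): arr=[9 _ _ _ _] head=0 tail=1 count=1
After op 2 (read()): arr=[9 _ _ _ _] head=1 tail=1 count=0
After op 3 (write(5)): arr=[9 5 _ _ _] head=1 tail=2 count=1
After op 4 (write(16)): arr=[9 5 16 _ _] head=1 tail=3 count=2
After op 5 (read()): arr=[9 5 16 _ _] head=2 tail=3 count=1
After op 6 (write(1)): arr=[9 5 16 1 _] head=2 tail=4 count=2
After op 7 (peek()): arr=[9 5 16 1 _] head=2 tail=4 count=2
After op 8 (write(2)): arr=[9 5 16 1 2] head=2 tail=0 count=3
After op 9 (write(11)): arr=[11 5 16 1 2] head=2 tail=1 count=4
After op 10 (write(19)): arr=[11 19 16 1 2] head=2 tail=2 count=5
After op 11 (write(14)): arr=[11 19 14 1 2] head=3 tail=3 count=5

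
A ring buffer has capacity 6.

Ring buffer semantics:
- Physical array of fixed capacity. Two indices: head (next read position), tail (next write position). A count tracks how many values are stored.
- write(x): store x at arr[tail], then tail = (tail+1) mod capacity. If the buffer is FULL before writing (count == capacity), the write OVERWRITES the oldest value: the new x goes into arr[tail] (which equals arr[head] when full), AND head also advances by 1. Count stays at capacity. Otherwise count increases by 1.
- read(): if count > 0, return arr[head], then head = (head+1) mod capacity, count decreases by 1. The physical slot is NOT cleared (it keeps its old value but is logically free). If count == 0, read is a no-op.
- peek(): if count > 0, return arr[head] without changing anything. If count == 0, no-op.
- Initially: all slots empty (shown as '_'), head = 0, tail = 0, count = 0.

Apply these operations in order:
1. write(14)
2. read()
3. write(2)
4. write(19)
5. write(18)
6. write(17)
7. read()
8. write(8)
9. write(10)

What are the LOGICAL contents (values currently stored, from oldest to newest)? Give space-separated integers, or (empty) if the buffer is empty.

Answer: 19 18 17 8 10

Derivation:
After op 1 (write(14)): arr=[14 _ _ _ _ _] head=0 tail=1 count=1
After op 2 (read()): arr=[14 _ _ _ _ _] head=1 tail=1 count=0
After op 3 (write(2)): arr=[14 2 _ _ _ _] head=1 tail=2 count=1
After op 4 (write(19)): arr=[14 2 19 _ _ _] head=1 tail=3 count=2
After op 5 (write(18)): arr=[14 2 19 18 _ _] head=1 tail=4 count=3
After op 6 (write(17)): arr=[14 2 19 18 17 _] head=1 tail=5 count=4
After op 7 (read()): arr=[14 2 19 18 17 _] head=2 tail=5 count=3
After op 8 (write(8)): arr=[14 2 19 18 17 8] head=2 tail=0 count=4
After op 9 (write(10)): arr=[10 2 19 18 17 8] head=2 tail=1 count=5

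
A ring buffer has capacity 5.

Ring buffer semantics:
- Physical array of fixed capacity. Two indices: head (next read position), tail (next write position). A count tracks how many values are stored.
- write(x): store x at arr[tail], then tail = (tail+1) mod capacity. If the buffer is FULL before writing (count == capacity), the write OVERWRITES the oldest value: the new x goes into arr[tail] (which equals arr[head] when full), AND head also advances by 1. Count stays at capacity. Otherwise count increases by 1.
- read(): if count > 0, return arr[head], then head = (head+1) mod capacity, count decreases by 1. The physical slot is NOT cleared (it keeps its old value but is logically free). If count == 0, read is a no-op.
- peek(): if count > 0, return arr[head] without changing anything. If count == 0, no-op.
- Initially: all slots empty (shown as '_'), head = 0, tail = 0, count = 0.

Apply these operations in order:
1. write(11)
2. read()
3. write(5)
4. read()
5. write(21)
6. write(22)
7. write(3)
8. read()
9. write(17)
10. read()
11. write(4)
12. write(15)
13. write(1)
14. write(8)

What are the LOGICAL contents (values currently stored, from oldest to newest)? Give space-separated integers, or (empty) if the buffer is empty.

After op 1 (write(11)): arr=[11 _ _ _ _] head=0 tail=1 count=1
After op 2 (read()): arr=[11 _ _ _ _] head=1 tail=1 count=0
After op 3 (write(5)): arr=[11 5 _ _ _] head=1 tail=2 count=1
After op 4 (read()): arr=[11 5 _ _ _] head=2 tail=2 count=0
After op 5 (write(21)): arr=[11 5 21 _ _] head=2 tail=3 count=1
After op 6 (write(22)): arr=[11 5 21 22 _] head=2 tail=4 count=2
After op 7 (write(3)): arr=[11 5 21 22 3] head=2 tail=0 count=3
After op 8 (read()): arr=[11 5 21 22 3] head=3 tail=0 count=2
After op 9 (write(17)): arr=[17 5 21 22 3] head=3 tail=1 count=3
After op 10 (read()): arr=[17 5 21 22 3] head=4 tail=1 count=2
After op 11 (write(4)): arr=[17 4 21 22 3] head=4 tail=2 count=3
After op 12 (write(15)): arr=[17 4 15 22 3] head=4 tail=3 count=4
After op 13 (write(1)): arr=[17 4 15 1 3] head=4 tail=4 count=5
After op 14 (write(8)): arr=[17 4 15 1 8] head=0 tail=0 count=5

Answer: 17 4 15 1 8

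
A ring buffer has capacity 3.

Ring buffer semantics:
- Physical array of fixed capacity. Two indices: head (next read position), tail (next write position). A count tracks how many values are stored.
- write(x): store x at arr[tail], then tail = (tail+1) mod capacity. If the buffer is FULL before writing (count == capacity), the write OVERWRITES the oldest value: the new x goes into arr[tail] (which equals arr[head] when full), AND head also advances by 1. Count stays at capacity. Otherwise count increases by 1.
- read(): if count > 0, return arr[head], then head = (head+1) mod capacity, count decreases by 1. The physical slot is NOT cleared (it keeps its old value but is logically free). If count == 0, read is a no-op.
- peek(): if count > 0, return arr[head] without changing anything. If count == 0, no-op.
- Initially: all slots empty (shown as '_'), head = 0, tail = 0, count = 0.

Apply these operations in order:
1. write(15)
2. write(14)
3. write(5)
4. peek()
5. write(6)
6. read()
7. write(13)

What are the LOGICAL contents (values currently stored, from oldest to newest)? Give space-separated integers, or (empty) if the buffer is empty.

Answer: 5 6 13

Derivation:
After op 1 (write(15)): arr=[15 _ _] head=0 tail=1 count=1
After op 2 (write(14)): arr=[15 14 _] head=0 tail=2 count=2
After op 3 (write(5)): arr=[15 14 5] head=0 tail=0 count=3
After op 4 (peek()): arr=[15 14 5] head=0 tail=0 count=3
After op 5 (write(6)): arr=[6 14 5] head=1 tail=1 count=3
After op 6 (read()): arr=[6 14 5] head=2 tail=1 count=2
After op 7 (write(13)): arr=[6 13 5] head=2 tail=2 count=3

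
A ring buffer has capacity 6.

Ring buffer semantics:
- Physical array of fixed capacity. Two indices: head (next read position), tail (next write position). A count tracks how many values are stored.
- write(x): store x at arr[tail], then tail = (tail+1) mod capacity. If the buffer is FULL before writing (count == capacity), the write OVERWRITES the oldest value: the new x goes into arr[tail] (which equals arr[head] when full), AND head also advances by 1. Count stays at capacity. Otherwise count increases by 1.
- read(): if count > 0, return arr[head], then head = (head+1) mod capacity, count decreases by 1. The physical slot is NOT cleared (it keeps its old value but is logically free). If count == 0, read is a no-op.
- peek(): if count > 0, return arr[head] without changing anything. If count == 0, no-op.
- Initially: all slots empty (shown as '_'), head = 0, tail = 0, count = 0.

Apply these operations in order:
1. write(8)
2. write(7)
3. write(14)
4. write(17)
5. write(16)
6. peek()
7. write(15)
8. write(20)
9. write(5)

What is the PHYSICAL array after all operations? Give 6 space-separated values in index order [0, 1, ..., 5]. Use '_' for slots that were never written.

After op 1 (write(8)): arr=[8 _ _ _ _ _] head=0 tail=1 count=1
After op 2 (write(7)): arr=[8 7 _ _ _ _] head=0 tail=2 count=2
After op 3 (write(14)): arr=[8 7 14 _ _ _] head=0 tail=3 count=3
After op 4 (write(17)): arr=[8 7 14 17 _ _] head=0 tail=4 count=4
After op 5 (write(16)): arr=[8 7 14 17 16 _] head=0 tail=5 count=5
After op 6 (peek()): arr=[8 7 14 17 16 _] head=0 tail=5 count=5
After op 7 (write(15)): arr=[8 7 14 17 16 15] head=0 tail=0 count=6
After op 8 (write(20)): arr=[20 7 14 17 16 15] head=1 tail=1 count=6
After op 9 (write(5)): arr=[20 5 14 17 16 15] head=2 tail=2 count=6

Answer: 20 5 14 17 16 15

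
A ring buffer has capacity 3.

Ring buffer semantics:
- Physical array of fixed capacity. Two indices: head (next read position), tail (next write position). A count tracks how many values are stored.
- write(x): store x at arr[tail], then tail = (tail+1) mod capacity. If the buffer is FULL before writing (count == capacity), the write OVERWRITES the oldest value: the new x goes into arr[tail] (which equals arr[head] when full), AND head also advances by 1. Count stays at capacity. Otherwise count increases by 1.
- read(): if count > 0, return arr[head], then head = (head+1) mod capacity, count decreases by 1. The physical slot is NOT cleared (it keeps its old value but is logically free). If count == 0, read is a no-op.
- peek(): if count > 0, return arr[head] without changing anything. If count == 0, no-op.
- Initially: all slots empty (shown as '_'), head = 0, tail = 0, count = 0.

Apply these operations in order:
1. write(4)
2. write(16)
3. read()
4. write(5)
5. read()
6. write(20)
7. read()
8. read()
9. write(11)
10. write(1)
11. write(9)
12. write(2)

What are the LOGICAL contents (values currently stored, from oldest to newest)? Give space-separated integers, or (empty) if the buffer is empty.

Answer: 1 9 2

Derivation:
After op 1 (write(4)): arr=[4 _ _] head=0 tail=1 count=1
After op 2 (write(16)): arr=[4 16 _] head=0 tail=2 count=2
After op 3 (read()): arr=[4 16 _] head=1 tail=2 count=1
After op 4 (write(5)): arr=[4 16 5] head=1 tail=0 count=2
After op 5 (read()): arr=[4 16 5] head=2 tail=0 count=1
After op 6 (write(20)): arr=[20 16 5] head=2 tail=1 count=2
After op 7 (read()): arr=[20 16 5] head=0 tail=1 count=1
After op 8 (read()): arr=[20 16 5] head=1 tail=1 count=0
After op 9 (write(11)): arr=[20 11 5] head=1 tail=2 count=1
After op 10 (write(1)): arr=[20 11 1] head=1 tail=0 count=2
After op 11 (write(9)): arr=[9 11 1] head=1 tail=1 count=3
After op 12 (write(2)): arr=[9 2 1] head=2 tail=2 count=3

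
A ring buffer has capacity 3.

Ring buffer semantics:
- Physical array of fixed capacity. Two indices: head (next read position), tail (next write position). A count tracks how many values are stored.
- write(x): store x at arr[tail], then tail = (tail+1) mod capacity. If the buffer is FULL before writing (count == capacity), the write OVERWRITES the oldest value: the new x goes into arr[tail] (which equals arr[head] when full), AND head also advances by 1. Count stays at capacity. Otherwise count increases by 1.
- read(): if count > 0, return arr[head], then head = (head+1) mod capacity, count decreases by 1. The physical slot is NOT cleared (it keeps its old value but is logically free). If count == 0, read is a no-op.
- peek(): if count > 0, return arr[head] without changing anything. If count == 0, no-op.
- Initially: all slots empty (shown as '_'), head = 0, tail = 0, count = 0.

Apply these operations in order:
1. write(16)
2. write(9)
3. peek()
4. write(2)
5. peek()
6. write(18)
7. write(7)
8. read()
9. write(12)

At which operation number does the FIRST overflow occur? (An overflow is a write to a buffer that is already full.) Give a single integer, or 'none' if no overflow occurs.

After op 1 (write(16)): arr=[16 _ _] head=0 tail=1 count=1
After op 2 (write(9)): arr=[16 9 _] head=0 tail=2 count=2
After op 3 (peek()): arr=[16 9 _] head=0 tail=2 count=2
After op 4 (write(2)): arr=[16 9 2] head=0 tail=0 count=3
After op 5 (peek()): arr=[16 9 2] head=0 tail=0 count=3
After op 6 (write(18)): arr=[18 9 2] head=1 tail=1 count=3
After op 7 (write(7)): arr=[18 7 2] head=2 tail=2 count=3
After op 8 (read()): arr=[18 7 2] head=0 tail=2 count=2
After op 9 (write(12)): arr=[18 7 12] head=0 tail=0 count=3

Answer: 6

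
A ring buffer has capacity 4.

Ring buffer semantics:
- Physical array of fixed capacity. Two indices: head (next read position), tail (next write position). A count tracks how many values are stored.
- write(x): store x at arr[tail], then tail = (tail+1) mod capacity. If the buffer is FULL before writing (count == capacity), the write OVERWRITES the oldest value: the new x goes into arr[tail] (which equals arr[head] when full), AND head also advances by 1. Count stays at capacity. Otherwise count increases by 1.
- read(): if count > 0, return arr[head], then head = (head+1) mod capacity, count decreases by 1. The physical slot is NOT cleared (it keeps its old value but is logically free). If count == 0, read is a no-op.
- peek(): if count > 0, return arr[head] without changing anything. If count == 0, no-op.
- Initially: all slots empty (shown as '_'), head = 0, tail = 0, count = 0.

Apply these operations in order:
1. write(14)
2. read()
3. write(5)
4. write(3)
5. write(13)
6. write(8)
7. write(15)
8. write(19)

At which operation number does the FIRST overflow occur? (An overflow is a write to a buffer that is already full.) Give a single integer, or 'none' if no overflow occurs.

Answer: 7

Derivation:
After op 1 (write(14)): arr=[14 _ _ _] head=0 tail=1 count=1
After op 2 (read()): arr=[14 _ _ _] head=1 tail=1 count=0
After op 3 (write(5)): arr=[14 5 _ _] head=1 tail=2 count=1
After op 4 (write(3)): arr=[14 5 3 _] head=1 tail=3 count=2
After op 5 (write(13)): arr=[14 5 3 13] head=1 tail=0 count=3
After op 6 (write(8)): arr=[8 5 3 13] head=1 tail=1 count=4
After op 7 (write(15)): arr=[8 15 3 13] head=2 tail=2 count=4
After op 8 (write(19)): arr=[8 15 19 13] head=3 tail=3 count=4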